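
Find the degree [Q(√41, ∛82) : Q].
[Q(√41, ∛82) : Q] = 6

Let L = Q(√41, ∛82). Since Q(√41) ⊂ L and [Q(√41):Q] = 2, the tower law gives 2 | [L:Q]. Likewise Q(∛82) ⊂ L with [Q(∛82):Q] = 3 (because 82 is not a perfect cube), so 3 | [L:Q]. As gcd(2,3) = 1, [L:Q] is divisible by 6. Conversely L is generated over Q by √41 and ∛82, so [L:Q] ≤ 2·3 = 6. Therefore [Q(√41, ∛82) : Q] = 6.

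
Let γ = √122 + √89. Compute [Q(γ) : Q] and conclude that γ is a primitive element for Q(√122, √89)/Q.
[Q(γ) : Q] = 4 (equivalently, Q(γ) = Q(√122, √89))

Obviously Q(γ) ⊆ Q(√122, √89), and [Q(√122, √89):Q] = 4 (since 122, 89 are distinct squarefree integers > 1 with 10858 not a perfect square). To show equality we compute the minimal polynomial of γ. From γ = √122 + √89: γ^2 = 122 + 2√(10858) + 89 = 211 + 2√(10858), so γ^2 - 211 = 2√(10858); squaring, (γ^2 - 211)^2 = 4·10858, i.e. γ^4 - 422γ^2 + 44521 - 43432 = 0, i.e. γ^4 - 422γ^2 + 1089 = 0. So γ is a root of x^4 - 422x^2 + 1089. This polynomial is irreducible over Q: it has no rational root (each ±√122 ± √89 is irrational), and any factorization into two quadratics over Q would force √(10858) ∈ Q (pairing opposite roots) or √122, √89 ∈ Q (other pairings), all impossible. Hence [Q(γ):Q] = 4 = [Q(√122, √89):Q], so Q(γ) = Q(√122, √89).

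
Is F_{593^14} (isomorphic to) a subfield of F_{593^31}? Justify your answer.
No: F_{593^14} is not a subfield of F_{593^31}

F_{p^m} embeds in F_{p^n} iff m | n. Here 14 ∤ 31 (since 31 = 2·14 + 3 with remainder 3 ≠ 0), so F_{593^14} is not a subfield of F_{593^31}. Equivalently: if it were, the tower law would give 14 = [F_{593^14}:F_593] dividing [F_{593^31}:F_593] = 31, contradiction.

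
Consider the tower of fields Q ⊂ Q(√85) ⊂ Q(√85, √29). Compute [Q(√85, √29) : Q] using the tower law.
[Q(√85, √29) : Q] = 4

[Q(√85):Q] = 2 (min poly x^2 - 85, irreducible since 85 is squarefree > 1). For the top step, suppose √29 ∈ Q(√85), say √29 = c + d√85 with c, d ∈ Q. Squaring: 29 = c^2 + 85d^2 + 2cd√85. Since √85 ∉ Q this forces 2cd = 0. If d = 0 then √29 = c ∈ Q, contradicting 29 squarefree > 1. If c = 0 then 29 = 85d^2, so 85·29 = (85d)^2 is a perfect square in Q — but 85·29 = 2465 is not a perfect square (since 85 and 29 are distinct squarefree integers). Contradiction. Hence √29 ∉ Q(√85), so x^2 - 29 stays irreducible over Q(√85) and [Q(√85, √29) : Q(√85)] = 2. By the tower law, [Q(√85, √29) : Q] = 2 · 2 = 4.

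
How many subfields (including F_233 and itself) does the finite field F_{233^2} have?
F_{233^2} has 2 subfields

The subfields of F_{p^n} are exactly the fields F_{p^d} for d | n (each is the fixed field of the unique index-d subgroup of Gal(F_{p^n}/F_p) ≅ Z/nZ). The divisors of n = 2 are {1, 2}, giving 2 subfields: F_{233^1}, F_{233^2}.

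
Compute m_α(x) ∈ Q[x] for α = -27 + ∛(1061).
m_α(x) = x^3 + 81x^2 + 2187x + 18622

Set β = α + 27 = ∛(1061), so β^3 = 1061. Then (α + 27)^3 - 1061 = 0, i.e. α is a root of g(x) = (x + 27)^3 - 1061 = x^3 + 81x^2 + 2187x + 18622. Since g(x) = h(x + 27) where h(x) = x^3 - 1061, and h is irreducible over Q (because 1061 is not a perfect cube, so h has no rational root, and a monic cubic with no rational root is irreducible), g is also irreducible (irreducibility is preserved under the substitution x → x + 27). Hence m_α(x) = x^3 + 81x^2 + 2187x + 18622.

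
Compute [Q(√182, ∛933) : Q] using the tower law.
[Q(√182, ∛933) : Q] = 6

Let L = Q(√182, ∛933). Since Q(√182) ⊂ L and [Q(√182):Q] = 2, the tower law gives 2 | [L:Q]. Likewise Q(∛933) ⊂ L with [Q(∛933):Q] = 3 (because 933 is not a perfect cube), so 3 | [L:Q]. As gcd(2,3) = 1, [L:Q] is divisible by 6. Conversely L is generated over Q by √182 and ∛933, so [L:Q] ≤ 2·3 = 6. Therefore [Q(√182, ∛933) : Q] = 6.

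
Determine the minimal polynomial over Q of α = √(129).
m_α(x) = x^2 - 129

α satisfies α^2 - 129 = 0, so x^2 - 129 annihilates α. Since d = 129 is squarefree and ≠ 1, it is not a perfect square in Q, so x^2 - 129 has no rational root and is therefore irreducible over Q (a degree-2 polynomial over a field is irreducible iff it has no root). Hence m_α(x) = x^2 - 129.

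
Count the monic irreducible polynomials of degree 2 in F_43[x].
There are 903 monic irreducible polynomials of degree 2 over F_43

Each element of F_{43^2} that lies in no proper subfield is a root of exactly one monic irreducible of degree 2 over F_43, and each such polynomial has 2 distinct roots in F_{43^2}. By Möbius inversion the count is N_43(2) = (1/2) Σ_{d|2} μ(2/d) · 43^d = (1/2)(μ(2)·43^1 + μ(1)·43^2) = 1806/2 = 903.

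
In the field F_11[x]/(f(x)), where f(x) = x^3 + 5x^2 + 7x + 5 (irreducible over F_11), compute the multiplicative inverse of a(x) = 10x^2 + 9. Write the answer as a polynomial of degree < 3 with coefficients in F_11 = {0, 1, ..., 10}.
a(x)^(-1) ≡ 8x^2 + 4x + 3 (mod f(x))

Since f is irreducible over F_11, F_11[x]/(f) is a field and a(x) ≠ 0 has an inverse. Apply the extended Euclidean algorithm to f(x) and a(x) in F_11[x]: f(x) = (10x + 6)·a(x) + (5x + 6);  a(x) = (2x + 2)·(5x + 6) + (8). The last nonzero remainder is the constant 8 = gcd(f, a) in F_11. Back-substituting through the division chain expresses 8 = s(x)·a(x) + t(x)·f(x) with s(x) ≡ 9x^2 + 10x + 2 (mod f), so (9x^2 + 10x + 2)·a(x) ≡ 8 (mod f). Multiplying by 8^(-1) ≡ 7 in F_11 gives a(x)^(-1) ≡ 7·(9x^2 + 10x + 2) ≡ 8x^2 + 4x + 3 (mod f). Check: (10x^2 + 9)·(8x^2 + 4x + 3) = 3x^4 + 7x^3 + 3x^2 + 3x + 5 ≡ 1 (mod x^3 + 5x^2 + 7x + 5).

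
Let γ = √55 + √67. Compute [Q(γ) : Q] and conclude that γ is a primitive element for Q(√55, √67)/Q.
[Q(γ) : Q] = 4 (equivalently, Q(γ) = Q(√55, √67))

Obviously Q(γ) ⊆ Q(√55, √67), and [Q(√55, √67):Q] = 4 (since 55, 67 are distinct squarefree integers > 1 with 3685 not a perfect square). To show equality we compute the minimal polynomial of γ. From γ = √55 + √67: γ^2 = 55 + 2√(3685) + 67 = 122 + 2√(3685), so γ^2 - 122 = 2√(3685); squaring, (γ^2 - 122)^2 = 4·3685, i.e. γ^4 - 244γ^2 + 14884 - 14740 = 0, i.e. γ^4 - 244γ^2 + 144 = 0. So γ is a root of x^4 - 244x^2 + 144. This polynomial is irreducible over Q: it has no rational root (each ±√55 ± √67 is irrational), and any factorization into two quadratics over Q would force √(3685) ∈ Q (pairing opposite roots) or √55, √67 ∈ Q (other pairings), all impossible. Hence [Q(γ):Q] = 4 = [Q(√55, √67):Q], so Q(γ) = Q(√55, √67).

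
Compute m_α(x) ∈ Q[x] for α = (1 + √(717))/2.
m_α(x) = x^2 - x - 179

From 2α - 1 = √(717), squaring gives (2α - 1)^2 = 717, i.e. 4α^2 - 4α + 1 = 717, so α^2 - α + (1 - 717)/4 = 0. Since 717 ≡ 1 (mod 4), (1 - 717)/4 = -179 ∈ Z. The polynomial x^2 - x - 179 has discriminant 1 - 4·(-179) = 717, which is not a perfect square in Q (d = 717 is squarefree and ≠ 1), so x^2 - x - 179 is irreducible over Q. It is the minimal polynomial of α.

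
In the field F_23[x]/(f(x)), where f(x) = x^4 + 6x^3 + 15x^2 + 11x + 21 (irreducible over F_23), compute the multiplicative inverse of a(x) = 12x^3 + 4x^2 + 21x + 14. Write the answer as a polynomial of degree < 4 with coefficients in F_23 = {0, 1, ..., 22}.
a(x)^(-1) ≡ 18x^3 + 13x^2 + 21x + 7 (mod f(x))

Since f is irreducible over F_23, F_23[x]/(f) is a field and a(x) ≠ 0 has an inverse. Apply the extended Euclidean algorithm to f(x) and a(x) in F_23[x]: f(x) = (2x + 19)·a(x) + (12x^2 + 21x + 8);  a(x) = (x + 12)·(12x^2 + 21x + 8) + (14x + 10);  (12x^2 + 21x + 8) = (14x + 3)·(14x + 10) + (1). The last nonzero remainder is the constant 1 = gcd(f, a) in F_23. Back-substituting through the division chain expresses 1 = s(x)·a(x) + t(x)·f(x) with s(x) ≡ 18x^3 + 13x^2 + 21x + 7 (mod f), so a(x)^(-1) ≡ s(x) = 18x^3 + 13x^2 + 21x + 7 (mod f). Check: (12x^3 + 4x^2 + 21x + 14)·(18x^3 + 13x^2 + 21x + 7) = 9x^6 + 21x^5 + 15x^4 + 3x^3 + 7x^2 + 4x + 6 ≡ 1 (mod x^4 + 6x^3 + 15x^2 + 11x + 21).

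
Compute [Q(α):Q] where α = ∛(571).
[Q(α):Q] = 3

The minimal polynomial of α is x^3 - 571, irreducible over Q since 571 is not a perfect cube (so x^3 - 571 has no rational root). Hence [Q(α):Q] = deg(m_α) = 3.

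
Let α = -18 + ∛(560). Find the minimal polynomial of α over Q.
m_α(x) = x^3 + 54x^2 + 972x + 5272

Set β = α + 18 = ∛(560), so β^3 = 560. Then (α + 18)^3 - 560 = 0, i.e. α is a root of g(x) = (x + 18)^3 - 560 = x^3 + 54x^2 + 972x + 5272. Since g(x) = h(x + 18) where h(x) = x^3 - 560, and h is irreducible over Q (because 560 is not a perfect cube, so h has no rational root, and a monic cubic with no rational root is irreducible), g is also irreducible (irreducibility is preserved under the substitution x → x + 18). Hence m_α(x) = x^3 + 54x^2 + 972x + 5272.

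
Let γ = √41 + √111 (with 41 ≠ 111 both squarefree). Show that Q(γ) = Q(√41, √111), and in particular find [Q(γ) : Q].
[Q(γ) : Q] = 4 (equivalently, Q(γ) = Q(√41, √111))

Obviously Q(γ) ⊆ Q(√41, √111), and [Q(√41, √111):Q] = 4 (since 41, 111 are distinct squarefree integers > 1 with 4551 not a perfect square). To show equality we compute the minimal polynomial of γ. From γ = √41 + √111: γ^2 = 41 + 2√(4551) + 111 = 152 + 2√(4551), so γ^2 - 152 = 2√(4551); squaring, (γ^2 - 152)^2 = 4·4551, i.e. γ^4 - 304γ^2 + 23104 - 18204 = 0, i.e. γ^4 - 304γ^2 + 4900 = 0. So γ is a root of x^4 - 304x^2 + 4900. This polynomial is irreducible over Q: it has no rational root (each ±√41 ± √111 is irrational), and any factorization into two quadratics over Q would force √(4551) ∈ Q (pairing opposite roots) or √41, √111 ∈ Q (other pairings), all impossible. Hence [Q(γ):Q] = 4 = [Q(√41, √111):Q], so Q(γ) = Q(√41, √111).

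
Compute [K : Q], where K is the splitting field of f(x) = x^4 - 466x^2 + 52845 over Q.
[K : Q] = 4

Solving the quadratic in x^2: x^2 = (466 ± √(466^2 - 4·52845))/2 = (466 ± √5776)/2 = (466 ± 76)/2, giving x^2 = 271 or x^2 = 195. So f(x) = (x^2 - 271)(x^2 - 195) and the roots of f are ±√271, ±√195. Hence the splitting field is K = Q(√271, √195). Since 271 and 195 are distinct squarefree integers > 1, their product 52845 is not a perfect square, so √195 ∉ Q(√271). By the tower law [K:Q] = [Q(√271,√195):Q(√271)] · [Q(√271):Q] = 2 · 2 = 4.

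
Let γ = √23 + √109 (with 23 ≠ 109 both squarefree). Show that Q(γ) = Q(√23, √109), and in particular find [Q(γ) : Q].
[Q(γ) : Q] = 4 (equivalently, Q(γ) = Q(√23, √109))

Obviously Q(γ) ⊆ Q(√23, √109), and [Q(√23, √109):Q] = 4 (since 23, 109 are distinct squarefree integers > 1 with 2507 not a perfect square). To show equality we compute the minimal polynomial of γ. From γ = √23 + √109: γ^2 = 23 + 2√(2507) + 109 = 132 + 2√(2507), so γ^2 - 132 = 2√(2507); squaring, (γ^2 - 132)^2 = 4·2507, i.e. γ^4 - 264γ^2 + 17424 - 10028 = 0, i.e. γ^4 - 264γ^2 + 7396 = 0. So γ is a root of x^4 - 264x^2 + 7396. This polynomial is irreducible over Q: it has no rational root (each ±√23 ± √109 is irrational), and any factorization into two quadratics over Q would force √(2507) ∈ Q (pairing opposite roots) or √23, √109 ∈ Q (other pairings), all impossible. Hence [Q(γ):Q] = 4 = [Q(√23, √109):Q], so Q(γ) = Q(√23, √109).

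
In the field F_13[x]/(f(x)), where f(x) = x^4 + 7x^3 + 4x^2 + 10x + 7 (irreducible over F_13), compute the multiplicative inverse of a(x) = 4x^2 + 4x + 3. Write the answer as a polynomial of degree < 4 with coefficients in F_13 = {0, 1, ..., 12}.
a(x)^(-1) ≡ 7x^3 + 3x^2 + 10x + 9 (mod f(x))

Since f is irreducible over F_13, F_13[x]/(f) is a field and a(x) ≠ 0 has an inverse. Apply the extended Euclidean algorithm to f(x) and a(x) in F_13[x]: f(x) = (10x^2 + 8x + 5)·a(x) + (5x + 5);  a(x) = (6x)·(5x + 5) + (3). The last nonzero remainder is the constant 3 = gcd(f, a) in F_13. Back-substituting through the division chain expresses 3 = s(x)·a(x) + t(x)·f(x) with s(x) ≡ 8x^3 + 9x^2 + 4x + 1 (mod f), so (8x^3 + 9x^2 + 4x + 1)·a(x) ≡ 3 (mod f). Multiplying by 3^(-1) ≡ 9 in F_13 gives a(x)^(-1) ≡ 9·(8x^3 + 9x^2 + 4x + 1) ≡ 7x^3 + 3x^2 + 10x + 9 (mod f). Check: (4x^2 + 4x + 3)·(7x^3 + 3x^2 + 10x + 9) = 2x^5 + x^4 + 8x^3 + 7x^2 + x + 1 ≡ 1 (mod x^4 + 7x^3 + 4x^2 + 10x + 7).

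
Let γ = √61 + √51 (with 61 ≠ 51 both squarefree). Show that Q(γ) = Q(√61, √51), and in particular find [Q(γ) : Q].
[Q(γ) : Q] = 4 (equivalently, Q(γ) = Q(√61, √51))

Obviously Q(γ) ⊆ Q(√61, √51), and [Q(√61, √51):Q] = 4 (since 61, 51 are distinct squarefree integers > 1 with 3111 not a perfect square). To show equality we compute the minimal polynomial of γ. From γ = √61 + √51: γ^2 = 61 + 2√(3111) + 51 = 112 + 2√(3111), so γ^2 - 112 = 2√(3111); squaring, (γ^2 - 112)^2 = 4·3111, i.e. γ^4 - 224γ^2 + 12544 - 12444 = 0, i.e. γ^4 - 224γ^2 + 100 = 0. So γ is a root of x^4 - 224x^2 + 100. This polynomial is irreducible over Q: it has no rational root (each ±√61 ± √51 is irrational), and any factorization into two quadratics over Q would force √(3111) ∈ Q (pairing opposite roots) or √61, √51 ∈ Q (other pairings), all impossible. Hence [Q(γ):Q] = 4 = [Q(√61, √51):Q], so Q(γ) = Q(√61, √51).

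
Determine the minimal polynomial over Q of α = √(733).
m_α(x) = x^2 - 733

α satisfies α^2 - 733 = 0, so x^2 - 733 annihilates α. Since d = 733 is squarefree and ≠ 1, it is not a perfect square in Q, so x^2 - 733 has no rational root and is therefore irreducible over Q (a degree-2 polynomial over a field is irreducible iff it has no root). Hence m_α(x) = x^2 - 733.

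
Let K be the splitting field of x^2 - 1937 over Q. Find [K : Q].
[K : Q] = 2

f(x) = x^2 - 1937 factors as (x - √1937)(x + √1937). The splitting field is K = Q(√1937). Since 1937 is squarefree and > 1, it is not a perfect square, so x^2 - 1937 is irreducible over Q and [Q(√1937) : Q] = 2. Hence [K : Q] = 2.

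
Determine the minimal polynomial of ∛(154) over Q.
m_α(x) = x^3 - 154

α satisfies α^3 = 154, so x^3 - 154 annihilates α. By the rational root test, a rational root p/q (in lowest terms) of x^3 - 154 would satisfy p^3 = 154 q^3, forcing q = 1 and p^3 = 154; but 154 is not a perfect cube, contradiction. A monic cubic over Q with no rational root is irreducible (any nontrivial factorization would include a linear factor). Hence x^3 - 154 is the minimal polynomial of α, and in particular [Q(α):Q] = 3.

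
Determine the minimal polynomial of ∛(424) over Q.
m_α(x) = x^3 - 424

α satisfies α^3 = 424, so x^3 - 424 annihilates α. By the rational root test, a rational root p/q (in lowest terms) of x^3 - 424 would satisfy p^3 = 424 q^3, forcing q = 1 and p^3 = 424; but 424 is not a perfect cube, contradiction. A monic cubic over Q with no rational root is irreducible (any nontrivial factorization would include a linear factor). Hence x^3 - 424 is the minimal polynomial of α, and in particular [Q(α):Q] = 3.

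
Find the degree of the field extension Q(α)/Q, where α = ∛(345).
[Q(α):Q] = 3

The minimal polynomial of α is x^3 - 345, irreducible over Q since 345 is not a perfect cube (so x^3 - 345 has no rational root). Hence [Q(α):Q] = deg(m_α) = 3.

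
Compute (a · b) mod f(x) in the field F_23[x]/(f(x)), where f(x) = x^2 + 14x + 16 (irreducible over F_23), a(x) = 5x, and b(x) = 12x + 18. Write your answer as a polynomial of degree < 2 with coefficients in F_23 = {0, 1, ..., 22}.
a · b ≡ 9x + 6 (mod f(x))

Multiply in F_23[x]: a(x)·b(x) = (5x)·(12x + 18) = 14x^2 + 21x. This has degree ≥ 2, so divide by f(x) over F_23: 14x^2 + 21x = (14)·(x^2 + 14x + 16) + (9x + 6). Hence a·b ≡ 9x + 6 (mod f). (F_23[x]/(f) is a field with 23^2 = 529 elements since f is irreducible of degree 2.)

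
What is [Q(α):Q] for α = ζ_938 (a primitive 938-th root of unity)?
[Q(α):Q] = 396

The minimal polynomial of ζ_938 over Q is the 938-th cyclotomic polynomial Φ_938(x), which is irreducible over Q and has degree φ(938) = 396. Hence [Q(α):Q] = φ(938) = 396.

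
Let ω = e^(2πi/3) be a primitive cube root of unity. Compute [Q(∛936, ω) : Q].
[Q(∛936, ω) : Q] = 6

[Q(∛936):Q] = 3 (min poly x^3 - 936, irreducible since 936 is not a perfect cube). [Q(ω):Q] = 2 (min poly x^2 + x + 1). Since Q(∛936) ⊂ R and ω ∉ R, we have ω ∉ Q(∛936), so x^2 + x + 1 remains irreducible over Q(∛936) and [Q(∛936, ω) : Q(∛936)] = 2. By the tower law, [Q(∛936, ω) : Q] = 3 · 2 = 6. (In fact Q(∛936, ω) is the splitting field of x^3 - 936 over Q.)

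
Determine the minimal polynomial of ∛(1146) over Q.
m_α(x) = x^3 - 1146

α satisfies α^3 = 1146, so x^3 - 1146 annihilates α. By the rational root test, a rational root p/q (in lowest terms) of x^3 - 1146 would satisfy p^3 = 1146 q^3, forcing q = 1 and p^3 = 1146; but 1146 is not a perfect cube, contradiction. A monic cubic over Q with no rational root is irreducible (any nontrivial factorization would include a linear factor). Hence x^3 - 1146 is the minimal polynomial of α, and in particular [Q(α):Q] = 3.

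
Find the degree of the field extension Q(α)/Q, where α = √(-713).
[Q(α):Q] = 2

[Q(α):Q] equals the degree of the minimal polynomial of α. Here α^2 = -713 and x^2 + 713 is irreducible (d = -713 is squarefree, ≠ 1, hence not a square), so deg(m_α) = 2. Thus [Q(α):Q] = 2.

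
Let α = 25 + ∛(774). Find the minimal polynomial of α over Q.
m_α(x) = x^3 - 75x^2 + 1875x - 16399

Set β = α - 25 = ∛(774), so β^3 = 774. Then (α - 25)^3 - 774 = 0, i.e. α is a root of g(x) = (x - 25)^3 - 774 = x^3 - 75x^2 + 1875x - 16399. Since g(x) = h(x - 25) where h(x) = x^3 - 774, and h is irreducible over Q (because 774 is not a perfect cube, so h has no rational root, and a monic cubic with no rational root is irreducible), g is also irreducible (irreducibility is preserved under the substitution x → x - 25). Hence m_α(x) = x^3 - 75x^2 + 1875x - 16399.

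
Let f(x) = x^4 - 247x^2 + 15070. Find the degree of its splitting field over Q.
[K : Q] = 4

Solving the quadratic in x^2: x^2 = (247 ± √(247^2 - 4·15070))/2 = (247 ± √729)/2 = (247 ± 27)/2, giving x^2 = 110 or x^2 = 137. So f(x) = (x^2 - 110)(x^2 - 137) and the roots of f are ±√110, ±√137. Hence the splitting field is K = Q(√110, √137). Since 110 and 137 are distinct squarefree integers > 1, their product 15070 is not a perfect square, so √137 ∉ Q(√110). By the tower law [K:Q] = [Q(√110,√137):Q(√110)] · [Q(√110):Q] = 2 · 2 = 4.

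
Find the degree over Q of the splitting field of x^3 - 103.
[K : Q] = 6

The roots of x^3 - 103 are ∛103, ω∛103, ω^2∛103 where ω = e^(2πi/3) is a primitive cube root of unity, so K = Q(∛103, ω). Now [Q(∛103):Q] = 3 (since 103 is not a perfect cube, x^3 - 103 is irreducible) and [Q(ω):Q] = 2. Both 2 and 3 divide [K:Q], and [K:Q] ≤ 3·2 = 6, so [K:Q] = 6. (Equivalently: Q(∛103) ⊂ R but ω ∉ R, so [K : Q(∛103)] = 2.)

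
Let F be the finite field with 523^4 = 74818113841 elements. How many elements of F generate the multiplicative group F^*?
There are φ(74818113840) = 17980784640 primitive elements

F_q^* is cyclic of order q - 1 = 74818113840. A cyclic group of order m has exactly φ(m) generators. Here m = 74818113840 = 2^4 · 3^2 · 5 · 17 · 29 · 131 · 1609, so the number of primitive elements is φ(74818113840) = 17980784640.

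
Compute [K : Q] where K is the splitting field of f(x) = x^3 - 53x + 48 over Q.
[K : Q] = 6

By the rational root test, any rational root of the monic integer polynomial f(x) = x^3 - 53x + 48 must be an integer dividing the constant term 48, i.e. one of ±{1, 2, 3, 4, 6, 8, 12, 16, 24, 48}. Evaluating: f(1) = -4, f(-1) = 100, f(2) = -50, f(-2) = 146, f(3) = -84, f(-3) = 180, f(4) = -100, f(-4) = 196, f(6) = -54, f(-6) = 150, f(8) = 136, f(-8) = -40, f(12) = 1140, f(-12) = -1044, f(16) = 3296, f(-16) = -3200, f(24) = 12600, f(-24) = -12504, f(48) = 108096, f(-48) = -108000; none is 0, so f has no rational root and is therefore irreducible over Q (a cubic with no linear factor over a field is irreducible). For an irreducible cubic, the Galois group is A_3 or S_3 according as the discriminant disc(f) = -4a^3 - 27b^2 = -4·(-53)^3 - 27·(48)^2 = 533300 is or is not a square in Q. Here disc(f) = 533300 is not a perfect square in Q, so the Galois group of f over Q is not contained in A_3 and must be all of S_3. The splitting field has degree |S_3| = 6 over Q, so [K : Q] = 6.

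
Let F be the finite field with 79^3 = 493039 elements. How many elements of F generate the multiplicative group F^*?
There are φ(493038) = 127008 primitive elements

F_q^* is cyclic of order q - 1 = 493038. A cyclic group of order m has exactly φ(m) generators. Here m = 493038 = 2 · 3^2 · 7^2 · 13 · 43, so the number of primitive elements is φ(493038) = 127008.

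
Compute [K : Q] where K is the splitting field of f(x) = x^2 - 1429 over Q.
[K : Q] = 2

f(x) = x^2 - 1429 factors as (x - √1429)(x + √1429). The splitting field is K = Q(√1429). Since 1429 is squarefree and > 1, it is not a perfect square, so x^2 - 1429 is irreducible over Q and [Q(√1429) : Q] = 2. Hence [K : Q] = 2.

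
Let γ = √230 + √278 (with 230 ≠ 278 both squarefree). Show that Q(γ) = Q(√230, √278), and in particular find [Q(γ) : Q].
[Q(γ) : Q] = 4 (equivalently, Q(γ) = Q(√230, √278))

Obviously Q(γ) ⊆ Q(√230, √278), and [Q(√230, √278):Q] = 4 (since 230, 278 are distinct squarefree integers > 1 with 63940 not a perfect square). To show equality we compute the minimal polynomial of γ. From γ = √230 + √278: γ^2 = 230 + 2√(63940) + 278 = 508 + 2√(63940), so γ^2 - 508 = 2√(63940); squaring, (γ^2 - 508)^2 = 4·63940, i.e. γ^4 - 1016γ^2 + 258064 - 255760 = 0, i.e. γ^4 - 1016γ^2 + 2304 = 0. So γ is a root of x^4 - 1016x^2 + 2304. This polynomial is irreducible over Q: it has no rational root (each ±√230 ± √278 is irrational), and any factorization into two quadratics over Q would force √(63940) ∈ Q (pairing opposite roots) or √230, √278 ∈ Q (other pairings), all impossible. Hence [Q(γ):Q] = 4 = [Q(√230, √278):Q], so Q(γ) = Q(√230, √278).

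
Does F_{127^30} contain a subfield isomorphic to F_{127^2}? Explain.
Yes: F_{127^2} is a subfield of F_{127^30}

F_{p^m} embeds in F_{p^n} iff m | n (since F_{p^n} is the splitting field of x^(p^n) - x, and F_{p^m} ⊂ F_{p^n} forces p^n to be a power of p^m, i.e. m | n; conversely if m | n then every root of x^(p^m) - x is a root of x^(p^n) - x). Here 2 | 30 (since 30 = 15·2), so F_{127^2} is a subfield of F_{127^30}, and [F_{127^30} : F_{127^2}] = 30/2 = 15.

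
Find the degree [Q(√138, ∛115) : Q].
[Q(√138, ∛115) : Q] = 6

Let L = Q(√138, ∛115). Since Q(√138) ⊂ L and [Q(√138):Q] = 2, the tower law gives 2 | [L:Q]. Likewise Q(∛115) ⊂ L with [Q(∛115):Q] = 3 (because 115 is not a perfect cube), so 3 | [L:Q]. As gcd(2,3) = 1, [L:Q] is divisible by 6. Conversely L is generated over Q by √138 and ∛115, so [L:Q] ≤ 2·3 = 6. Therefore [Q(√138, ∛115) : Q] = 6.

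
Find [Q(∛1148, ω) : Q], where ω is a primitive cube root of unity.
[Q(∛1148, ω) : Q] = 6

[Q(∛1148):Q] = 3 (min poly x^3 - 1148, irreducible since 1148 is not a perfect cube). [Q(ω):Q] = 2 (min poly x^2 + x + 1). Since Q(∛1148) ⊂ R and ω ∉ R, we have ω ∉ Q(∛1148), so x^2 + x + 1 remains irreducible over Q(∛1148) and [Q(∛1148, ω) : Q(∛1148)] = 2. By the tower law, [Q(∛1148, ω) : Q] = 3 · 2 = 6. (In fact Q(∛1148, ω) is the splitting field of x^3 - 1148 over Q.)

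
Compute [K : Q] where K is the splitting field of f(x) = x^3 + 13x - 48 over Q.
[K : Q] = 6

By the rational root test, any rational root of the monic integer polynomial f(x) = x^3 + 13x - 48 must be an integer dividing the constant term -48, i.e. one of ±{1, 2, 3, 4, 6, 8, 12, 16, 24, 48}. Evaluating: f(1) = -34, f(-1) = -62, f(2) = -14, f(-2) = -82, f(3) = 18, f(-3) = -114, f(4) = 68, f(-4) = -164, f(6) = 246, f(-6) = -342, f(8) = 568, f(-8) = -664, f(12) = 1836, f(-12) = -1932, f(16) = 4256, f(-16) = -4352, f(24) = 14088, f(-24) = -14184, f(48) = 111168, f(-48) = -111264; none is 0, so f has no rational root and is therefore irreducible over Q (a cubic with no linear factor over a field is irreducible). For an irreducible cubic, the Galois group is A_3 or S_3 according as the discriminant disc(f) = -4a^3 - 27b^2 = -4·(13)^3 - 27·(-48)^2 = -70996 is or is not a square in Q. Here disc(f) = -70996 is not a perfect square in Q, so the Galois group of f over Q is not contained in A_3 and must be all of S_3. The splitting field has degree |S_3| = 6 over Q, so [K : Q] = 6.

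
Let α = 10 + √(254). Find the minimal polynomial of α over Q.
m_α(x) = x^2 - 20x - 154

From α - 10 = √(254), squaring gives (α - 10)^2 = 254, i.e. α^2 - 20α + 100 = 254, so α^2 - 20α - 154 = 0. The discriminant of x^2 - 20x - 154 is (-20)^2 - 4·(-154) = 400 + 616 = 1016, and 4·(254) is not a perfect square in Q since 254 is squarefree and ≠ 1. Hence x^2 - 20x - 154 is irreducible over Q and is the minimal polynomial of α.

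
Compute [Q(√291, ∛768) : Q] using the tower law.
[Q(√291, ∛768) : Q] = 6

Let L = Q(√291, ∛768). Since Q(√291) ⊂ L and [Q(√291):Q] = 2, the tower law gives 2 | [L:Q]. Likewise Q(∛768) ⊂ L with [Q(∛768):Q] = 3 (because 768 is not a perfect cube), so 3 | [L:Q]. As gcd(2,3) = 1, [L:Q] is divisible by 6. Conversely L is generated over Q by √291 and ∛768, so [L:Q] ≤ 2·3 = 6. Therefore [Q(√291, ∛768) : Q] = 6.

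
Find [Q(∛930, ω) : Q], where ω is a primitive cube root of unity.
[Q(∛930, ω) : Q] = 6

[Q(∛930):Q] = 3 (min poly x^3 - 930, irreducible since 930 is not a perfect cube). [Q(ω):Q] = 2 (min poly x^2 + x + 1). Since Q(∛930) ⊂ R and ω ∉ R, we have ω ∉ Q(∛930), so x^2 + x + 1 remains irreducible over Q(∛930) and [Q(∛930, ω) : Q(∛930)] = 2. By the tower law, [Q(∛930, ω) : Q] = 3 · 2 = 6. (In fact Q(∛930, ω) is the splitting field of x^3 - 930 over Q.)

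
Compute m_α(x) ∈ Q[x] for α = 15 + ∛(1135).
m_α(x) = x^3 - 45x^2 + 675x - 4510

Set β = α - 15 = ∛(1135), so β^3 = 1135. Then (α - 15)^3 - 1135 = 0, i.e. α is a root of g(x) = (x - 15)^3 - 1135 = x^3 - 45x^2 + 675x - 4510. Since g(x) = h(x - 15) where h(x) = x^3 - 1135, and h is irreducible over Q (because 1135 is not a perfect cube, so h has no rational root, and a monic cubic with no rational root is irreducible), g is also irreducible (irreducibility is preserved under the substitution x → x - 15). Hence m_α(x) = x^3 - 45x^2 + 675x - 4510.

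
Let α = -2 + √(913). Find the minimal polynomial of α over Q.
m_α(x) = x^2 + 4x - 909

From α + 2 = √(913), squaring gives (α + 2)^2 = 913, i.e. α^2 + 4α + 4 = 913, so α^2 + 4α - 909 = 0. The discriminant of x^2 + 4x - 909 is (4)^2 - 4·(-909) = 16 + 3636 = 3652, and 4·(913) is not a perfect square in Q since 913 is squarefree and ≠ 1. Hence x^2 + 4x - 909 is irreducible over Q and is the minimal polynomial of α.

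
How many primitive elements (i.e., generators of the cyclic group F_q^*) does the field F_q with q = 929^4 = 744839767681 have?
There are φ(744839767680) = 185588121600 primitive elements

F_q^* is cyclic of order q - 1 = 744839767680. A cyclic group of order m has exactly φ(m) generators. Here m = 744839767680 = 2^7 · 3 · 5 · 29 · 31 · 431521, so the number of primitive elements is φ(744839767680) = 185588121600.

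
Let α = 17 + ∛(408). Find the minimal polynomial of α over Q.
m_α(x) = x^3 - 51x^2 + 867x - 5321

Set β = α - 17 = ∛(408), so β^3 = 408. Then (α - 17)^3 - 408 = 0, i.e. α is a root of g(x) = (x - 17)^3 - 408 = x^3 - 51x^2 + 867x - 5321. Since g(x) = h(x - 17) where h(x) = x^3 - 408, and h is irreducible over Q (because 408 is not a perfect cube, so h has no rational root, and a monic cubic with no rational root is irreducible), g is also irreducible (irreducibility is preserved under the substitution x → x - 17). Hence m_α(x) = x^3 - 51x^2 + 867x - 5321.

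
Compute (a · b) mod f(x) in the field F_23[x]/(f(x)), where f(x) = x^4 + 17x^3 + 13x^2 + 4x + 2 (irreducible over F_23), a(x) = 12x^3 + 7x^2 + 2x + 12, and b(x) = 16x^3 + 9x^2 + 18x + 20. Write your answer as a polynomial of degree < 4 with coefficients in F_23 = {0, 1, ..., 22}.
a · b ≡ 15x^3 + 4x^2 + 4x + 14 (mod f(x))

Multiply in F_23[x]: a(x)·b(x) = (12x^3 + 7x^2 + 2x + 12)·(16x^3 + 9x^2 + 18x + 20) = 8x^6 + 13x^5 + 12x^4 + x^3 + 8x^2 + 3x + 10. This has degree ≥ 4, so divide by f(x) over F_23: 8x^6 + 13x^5 + 12x^4 + x^3 + 8x^2 + 3x + 10 = (8x^2 + 15x + 21)·(x^4 + 17x^3 + 13x^2 + 4x + 2) + (15x^3 + 4x^2 + 4x + 14). Hence a·b ≡ 15x^3 + 4x^2 + 4x + 14 (mod f). (F_23[x]/(f) is a field with 23^4 = 279841 elements since f is irreducible of degree 4.)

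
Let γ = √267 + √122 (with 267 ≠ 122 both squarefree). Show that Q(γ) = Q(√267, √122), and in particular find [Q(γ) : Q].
[Q(γ) : Q] = 4 (equivalently, Q(γ) = Q(√267, √122))

Obviously Q(γ) ⊆ Q(√267, √122), and [Q(√267, √122):Q] = 4 (since 267, 122 are distinct squarefree integers > 1 with 32574 not a perfect square). To show equality we compute the minimal polynomial of γ. From γ = √267 + √122: γ^2 = 267 + 2√(32574) + 122 = 389 + 2√(32574), so γ^2 - 389 = 2√(32574); squaring, (γ^2 - 389)^2 = 4·32574, i.e. γ^4 - 778γ^2 + 151321 - 130296 = 0, i.e. γ^4 - 778γ^2 + 21025 = 0. So γ is a root of x^4 - 778x^2 + 21025. This polynomial is irreducible over Q: it has no rational root (each ±√267 ± √122 is irrational), and any factorization into two quadratics over Q would force √(32574) ∈ Q (pairing opposite roots) or √267, √122 ∈ Q (other pairings), all impossible. Hence [Q(γ):Q] = 4 = [Q(√267, √122):Q], so Q(γ) = Q(√267, √122).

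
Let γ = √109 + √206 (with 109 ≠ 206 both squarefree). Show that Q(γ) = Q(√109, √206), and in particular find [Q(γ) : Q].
[Q(γ) : Q] = 4 (equivalently, Q(γ) = Q(√109, √206))

Obviously Q(γ) ⊆ Q(√109, √206), and [Q(√109, √206):Q] = 4 (since 109, 206 are distinct squarefree integers > 1 with 22454 not a perfect square). To show equality we compute the minimal polynomial of γ. From γ = √109 + √206: γ^2 = 109 + 2√(22454) + 206 = 315 + 2√(22454), so γ^2 - 315 = 2√(22454); squaring, (γ^2 - 315)^2 = 4·22454, i.e. γ^4 - 630γ^2 + 99225 - 89816 = 0, i.e. γ^4 - 630γ^2 + 9409 = 0. So γ is a root of x^4 - 630x^2 + 9409. This polynomial is irreducible over Q: it has no rational root (each ±√109 ± √206 is irrational), and any factorization into two quadratics over Q would force √(22454) ∈ Q (pairing opposite roots) or √109, √206 ∈ Q (other pairings), all impossible. Hence [Q(γ):Q] = 4 = [Q(√109, √206):Q], so Q(γ) = Q(√109, √206).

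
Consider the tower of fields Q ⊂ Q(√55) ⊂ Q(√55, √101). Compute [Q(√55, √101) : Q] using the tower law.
[Q(√55, √101) : Q] = 4

[Q(√55):Q] = 2 (min poly x^2 - 55, irreducible since 55 is squarefree > 1). For the top step, suppose √101 ∈ Q(√55), say √101 = c + d√55 with c, d ∈ Q. Squaring: 101 = c^2 + 55d^2 + 2cd√55. Since √55 ∉ Q this forces 2cd = 0. If d = 0 then √101 = c ∈ Q, contradicting 101 squarefree > 1. If c = 0 then 101 = 55d^2, so 55·101 = (55d)^2 is a perfect square in Q — but 55·101 = 5555 is not a perfect square (since 55 and 101 are distinct squarefree integers). Contradiction. Hence √101 ∉ Q(√55), so x^2 - 101 stays irreducible over Q(√55) and [Q(√55, √101) : Q(√55)] = 2. By the tower law, [Q(√55, √101) : Q] = 2 · 2 = 4.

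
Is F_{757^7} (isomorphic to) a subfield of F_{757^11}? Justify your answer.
No: F_{757^7} is not a subfield of F_{757^11}

F_{p^m} embeds in F_{p^n} iff m | n. Here 7 ∤ 11 (since 11 = 1·7 + 4 with remainder 4 ≠ 0), so F_{757^7} is not a subfield of F_{757^11}. Equivalently: if it were, the tower law would give 7 = [F_{757^7}:F_757] dividing [F_{757^11}:F_757] = 11, contradiction.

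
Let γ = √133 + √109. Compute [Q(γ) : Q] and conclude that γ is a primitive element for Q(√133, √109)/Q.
[Q(γ) : Q] = 4 (equivalently, Q(γ) = Q(√133, √109))

Obviously Q(γ) ⊆ Q(√133, √109), and [Q(√133, √109):Q] = 4 (since 133, 109 are distinct squarefree integers > 1 with 14497 not a perfect square). To show equality we compute the minimal polynomial of γ. From γ = √133 + √109: γ^2 = 133 + 2√(14497) + 109 = 242 + 2√(14497), so γ^2 - 242 = 2√(14497); squaring, (γ^2 - 242)^2 = 4·14497, i.e. γ^4 - 484γ^2 + 58564 - 57988 = 0, i.e. γ^4 - 484γ^2 + 576 = 0. So γ is a root of x^4 - 484x^2 + 576. This polynomial is irreducible over Q: it has no rational root (each ±√133 ± √109 is irrational), and any factorization into two quadratics over Q would force √(14497) ∈ Q (pairing opposite roots) or √133, √109 ∈ Q (other pairings), all impossible. Hence [Q(γ):Q] = 4 = [Q(√133, √109):Q], so Q(γ) = Q(√133, √109).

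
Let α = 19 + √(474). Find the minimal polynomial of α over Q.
m_α(x) = x^2 - 38x - 113

From α - 19 = √(474), squaring gives (α - 19)^2 = 474, i.e. α^2 - 38α + 361 = 474, so α^2 - 38α - 113 = 0. The discriminant of x^2 - 38x - 113 is (-38)^2 - 4·(-113) = 1444 + 452 = 1896, and 4·(474) is not a perfect square in Q since 474 is squarefree and ≠ 1. Hence x^2 - 38x - 113 is irreducible over Q and is the minimal polynomial of α.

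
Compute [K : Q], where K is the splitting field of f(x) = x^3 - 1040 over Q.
[K : Q] = 6

The roots of x^3 - 1040 are ∛1040, ω∛1040, ω^2∛1040 where ω = e^(2πi/3) is a primitive cube root of unity, so K = Q(∛1040, ω). Now [Q(∛1040):Q] = 3 (since 1040 is not a perfect cube, x^3 - 1040 is irreducible) and [Q(ω):Q] = 2. Both 2 and 3 divide [K:Q], and [K:Q] ≤ 3·2 = 6, so [K:Q] = 6. (Equivalently: Q(∛1040) ⊂ R but ω ∉ R, so [K : Q(∛1040)] = 2.)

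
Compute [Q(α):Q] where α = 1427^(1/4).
[Q(α):Q] = 4

α is a root of x^4 - 1427. By Eisenstein's criterion at the prime p = 1427 (which divides the constant term 1427 but p^2 = 2036329 does not, since 1427 is squarefree), x^4 - 1427 is irreducible over Q. Hence [Q(α):Q] = 4.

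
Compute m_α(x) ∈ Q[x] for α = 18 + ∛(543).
m_α(x) = x^3 - 54x^2 + 972x - 6375

Set β = α - 18 = ∛(543), so β^3 = 543. Then (α - 18)^3 - 543 = 0, i.e. α is a root of g(x) = (x - 18)^3 - 543 = x^3 - 54x^2 + 972x - 6375. Since g(x) = h(x - 18) where h(x) = x^3 - 543, and h is irreducible over Q (because 543 is not a perfect cube, so h has no rational root, and a monic cubic with no rational root is irreducible), g is also irreducible (irreducibility is preserved under the substitution x → x - 18). Hence m_α(x) = x^3 - 54x^2 + 972x - 6375.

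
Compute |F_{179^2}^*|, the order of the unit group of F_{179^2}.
|F_{179^2}^*| = 32040

F_{179^2} has 179^2 = 32041 elements; its multiplicative group consists of all nonzero elements, so |F_{179^2}^*| = 32041 - 1 = 32040. (It is cyclic since any finite subgroup of the multiplicative group of a field is cyclic.)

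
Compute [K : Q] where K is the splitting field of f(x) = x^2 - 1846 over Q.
[K : Q] = 2

f(x) = x^2 - 1846 factors as (x - √1846)(x + √1846). The splitting field is K = Q(√1846). Since 1846 is squarefree and > 1, it is not a perfect square, so x^2 - 1846 is irreducible over Q and [Q(√1846) : Q] = 2. Hence [K : Q] = 2.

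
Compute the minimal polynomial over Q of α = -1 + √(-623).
m_α(x) = x^2 + 2x + 624

From α + 1 = √(-623), squaring gives (α + 1)^2 = -623, i.e. α^2 + 2α + 1 = -623, so α^2 + 2α + 624 = 0. The discriminant of x^2 + 2x + 624 is (2)^2 - 4·(624) = 4 - 2496 = -2492, and 4·(-623) is not a perfect square in Q since -623 is squarefree and ≠ 1. Hence x^2 + 2x + 624 is irreducible over Q and is the minimal polynomial of α.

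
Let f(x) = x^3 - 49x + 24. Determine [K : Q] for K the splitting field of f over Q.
[K : Q] = 6

By the rational root test, any rational root of the monic integer polynomial f(x) = x^3 - 49x + 24 must be an integer dividing the constant term 24, i.e. one of ±{1, 2, 3, 4, 6, 8, 12, 24}. Evaluating: f(1) = -24, f(-1) = 72, f(2) = -66, f(-2) = 114, f(3) = -96, f(-3) = 144, f(4) = -108, f(-4) = 156, f(6) = -54, f(-6) = 102, f(8) = 144, f(-8) = -96, f(12) = 1164, f(-12) = -1116, f(24) = 12672, f(-24) = -12624; none is 0, so f has no rational root and is therefore irreducible over Q (a cubic with no linear factor over a field is irreducible). For an irreducible cubic, the Galois group is A_3 or S_3 according as the discriminant disc(f) = -4a^3 - 27b^2 = -4·(-49)^3 - 27·(24)^2 = 455044 is or is not a square in Q. Here disc(f) = 455044 is not a perfect square in Q, so the Galois group of f over Q is not contained in A_3 and must be all of S_3. The splitting field has degree |S_3| = 6 over Q, so [K : Q] = 6.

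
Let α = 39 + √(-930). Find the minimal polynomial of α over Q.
m_α(x) = x^2 - 78x + 2451

From α - 39 = √(-930), squaring gives (α - 39)^2 = -930, i.e. α^2 - 78α + 1521 = -930, so α^2 - 78α + 2451 = 0. The discriminant of x^2 - 78x + 2451 is (-78)^2 - 4·(2451) = 6084 - 9804 = -3720, and 4·(-930) is not a perfect square in Q since -930 is squarefree and ≠ 1. Hence x^2 - 78x + 2451 is irreducible over Q and is the minimal polynomial of α.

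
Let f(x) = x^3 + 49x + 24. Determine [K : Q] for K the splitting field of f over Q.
[K : Q] = 6

By the rational root test, any rational root of the monic integer polynomial f(x) = x^3 + 49x + 24 must be an integer dividing the constant term 24, i.e. one of ±{1, 2, 3, 4, 6, 8, 12, 24}. Evaluating: f(1) = 74, f(-1) = -26, f(2) = 130, f(-2) = -82, f(3) = 198, f(-3) = -150, f(4) = 284, f(-4) = -236, f(6) = 534, f(-6) = -486, f(8) = 928, f(-8) = -880, f(12) = 2340, f(-12) = -2292, f(24) = 15024, f(-24) = -14976; none is 0, so f has no rational root and is therefore irreducible over Q (a cubic with no linear factor over a field is irreducible). For an irreducible cubic, the Galois group is A_3 or S_3 according as the discriminant disc(f) = -4a^3 - 27b^2 = -4·(49)^3 - 27·(24)^2 = -486148 is or is not a square in Q. Here disc(f) = -486148 is not a perfect square in Q, so the Galois group of f over Q is not contained in A_3 and must be all of S_3. The splitting field has degree |S_3| = 6 over Q, so [K : Q] = 6.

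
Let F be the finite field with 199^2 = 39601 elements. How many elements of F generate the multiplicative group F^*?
There are φ(39600) = 9600 primitive elements

F_q^* is cyclic of order q - 1 = 39600. A cyclic group of order m has exactly φ(m) generators. Here m = 39600 = 2^4 · 3^2 · 5^2 · 11, so the number of primitive elements is φ(39600) = 9600.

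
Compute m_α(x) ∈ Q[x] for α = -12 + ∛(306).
m_α(x) = x^3 + 36x^2 + 432x + 1422

Set β = α + 12 = ∛(306), so β^3 = 306. Then (α + 12)^3 - 306 = 0, i.e. α is a root of g(x) = (x + 12)^3 - 306 = x^3 + 36x^2 + 432x + 1422. Since g(x) = h(x + 12) where h(x) = x^3 - 306, and h is irreducible over Q (because 306 is not a perfect cube, so h has no rational root, and a monic cubic with no rational root is irreducible), g is also irreducible (irreducibility is preserved under the substitution x → x + 12). Hence m_α(x) = x^3 + 36x^2 + 432x + 1422.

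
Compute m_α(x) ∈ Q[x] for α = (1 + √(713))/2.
m_α(x) = x^2 - x - 178

From 2α - 1 = √(713), squaring gives (2α - 1)^2 = 713, i.e. 4α^2 - 4α + 1 = 713, so α^2 - α + (1 - 713)/4 = 0. Since 713 ≡ 1 (mod 4), (1 - 713)/4 = -178 ∈ Z. The polynomial x^2 - x - 178 has discriminant 1 - 4·(-178) = 713, which is not a perfect square in Q (d = 713 is squarefree and ≠ 1), so x^2 - x - 178 is irreducible over Q. It is the minimal polynomial of α.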